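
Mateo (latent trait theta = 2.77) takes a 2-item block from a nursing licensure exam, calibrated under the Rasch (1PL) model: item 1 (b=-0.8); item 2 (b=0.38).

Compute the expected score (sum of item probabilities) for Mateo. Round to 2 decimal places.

1.89

P(theta) = 1 / (1 + exp(−(theta − b)))
P_1 = 1/(1+e^{-3.5700}) = 0.9726
P_2 = 1/(1+e^{-2.3900}) = 0.9161
E[score] = 0.9726 + 0.9161 = 1.8887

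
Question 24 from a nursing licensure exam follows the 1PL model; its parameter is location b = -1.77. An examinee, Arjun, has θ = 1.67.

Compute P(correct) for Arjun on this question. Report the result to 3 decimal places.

0.969

P(θ) = 1 / (1 + exp(−(θ − b)))
Exponent: (1.67 − (-1.77)) = 3.4400
1/(1 + e^{-3.4400}) = 0.9689
P = 0.9689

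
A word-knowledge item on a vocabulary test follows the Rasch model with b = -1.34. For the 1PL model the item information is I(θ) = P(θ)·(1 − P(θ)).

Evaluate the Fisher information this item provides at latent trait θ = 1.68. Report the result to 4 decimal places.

P = 1/(1+e^{-3.0200}) = 0.9535
P(1−P) = 0.9535 × 0.0465 = 0.0444
I = P(1−P) = 0.04437

0.0444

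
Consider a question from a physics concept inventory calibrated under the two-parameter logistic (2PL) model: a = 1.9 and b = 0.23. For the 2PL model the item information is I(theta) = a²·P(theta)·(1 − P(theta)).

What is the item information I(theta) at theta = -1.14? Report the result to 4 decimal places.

0.2317

P = 1/(1+e^{2.6030}) = 0.0689
P(1−P) = 0.0689 × 0.9311 = 0.0642
I = a² × P(1−P) = 1.9² × 0.0642 = 0.23173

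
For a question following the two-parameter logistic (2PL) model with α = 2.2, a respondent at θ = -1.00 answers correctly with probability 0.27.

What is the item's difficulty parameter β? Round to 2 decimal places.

P(θ) = 1 / (1 + exp(−α(θ − β)))
logit(0.27) = ln(0.27/0.73) = -0.9946
β = θ − logit/(α) = -1.00 − (-0.9946)/2.2000 = -0.5479

-0.55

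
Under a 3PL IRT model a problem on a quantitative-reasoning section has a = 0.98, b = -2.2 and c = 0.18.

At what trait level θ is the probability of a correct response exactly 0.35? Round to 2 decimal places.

P(θ) = c + (1 − c) · 1 / (1 + exp(−a(θ − b)))
Remove guessing floor: (0.35 − 0.18)/(1 − 0.18) = 0.2073
logit = ln(0.2073/0.7927) = -1.3412
θ = b + logit/(a) = -2.2 + (-1.3412)/0.9800 = -3.5685

-3.57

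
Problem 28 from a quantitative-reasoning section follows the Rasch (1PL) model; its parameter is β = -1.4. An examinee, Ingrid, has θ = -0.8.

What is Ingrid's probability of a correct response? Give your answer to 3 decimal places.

P(θ) = 1 / (1 + exp(−(θ − β)))
Exponent: (-0.8 − (-1.4)) = 0.6000
1/(1 + e^{-0.6000}) = 0.6457
P = 0.6457

0.646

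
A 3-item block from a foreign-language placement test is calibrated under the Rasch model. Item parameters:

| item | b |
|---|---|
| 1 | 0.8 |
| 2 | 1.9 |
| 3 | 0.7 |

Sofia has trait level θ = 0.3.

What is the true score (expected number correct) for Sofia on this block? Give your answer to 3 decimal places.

P(θ) = 1 / (1 + exp(−(θ − b)))
P_1 = 1/(1+e^{0.5000}) = 0.3775
P_2 = 1/(1+e^{1.6000}) = 0.1680
P_3 = 1/(1+e^{0.4000}) = 0.4013
E[score] = 0.3775 + 0.1680 + 0.4013 = 0.9468

0.947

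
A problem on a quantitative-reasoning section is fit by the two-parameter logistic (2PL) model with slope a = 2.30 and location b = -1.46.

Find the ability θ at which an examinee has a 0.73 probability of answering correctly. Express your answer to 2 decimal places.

P(θ) = 1 / (1 + exp(−a(θ − b)))
logit = ln(0.7300/0.2700) = 0.9946
θ = b + logit/(a) = -1.46 + 0.9946/2.3000 = -1.0276

-1.03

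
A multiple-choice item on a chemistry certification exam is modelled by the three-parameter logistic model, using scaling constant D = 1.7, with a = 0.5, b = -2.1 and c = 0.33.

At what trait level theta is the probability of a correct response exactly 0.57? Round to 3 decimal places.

-2.786

P(theta) = c + (1 − c) · 1 / (1 + exp(−D·a(theta − b)))
Remove guessing floor: (0.57 − 0.33)/(1 − 0.33) = 0.3582
logit = ln(0.3582/0.6418) = -0.5831
theta = b + logit/(1.7·a) = -2.1 + (-0.5831)/0.8500 = -2.7861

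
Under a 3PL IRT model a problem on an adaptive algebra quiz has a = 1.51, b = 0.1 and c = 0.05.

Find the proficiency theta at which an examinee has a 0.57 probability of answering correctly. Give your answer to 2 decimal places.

0.23

P(theta) = c + (1 − c) · 1 / (1 + exp(−a(theta − b)))
Remove guessing floor: (0.57 − 0.05)/(1 − 0.05) = 0.5474
logit = ln(0.5474/0.4526) = 0.1900
theta = b + logit/(a) = 0.1 + 0.1900/1.5100 = 0.2259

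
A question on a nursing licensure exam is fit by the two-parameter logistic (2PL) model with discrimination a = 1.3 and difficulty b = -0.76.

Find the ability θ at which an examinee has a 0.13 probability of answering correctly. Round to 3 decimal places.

-2.222

P(θ) = 1 / (1 + exp(−a(θ − b)))
logit = ln(0.1300/0.8700) = -1.9010
θ = b + logit/(a) = -0.76 + (-1.9010)/1.3000 = -2.2223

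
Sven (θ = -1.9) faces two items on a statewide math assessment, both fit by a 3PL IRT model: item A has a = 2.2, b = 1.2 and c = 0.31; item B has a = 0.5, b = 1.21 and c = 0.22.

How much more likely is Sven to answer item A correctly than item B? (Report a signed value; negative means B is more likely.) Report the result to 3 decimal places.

-0.045

P(θ) = c + (1 − c) · 1 / (1 + exp(−a(θ − b)))
P_A = 0.3108
P_B = 0.3560
P_A − P_B = -0.0453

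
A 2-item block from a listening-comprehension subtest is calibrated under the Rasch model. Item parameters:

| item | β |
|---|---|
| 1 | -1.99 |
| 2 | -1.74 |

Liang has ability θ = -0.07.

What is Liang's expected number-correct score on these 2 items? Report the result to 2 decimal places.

1.71

P(θ) = 1 / (1 + exp(−(θ − β)))
P_1 = 1/(1+e^{-1.9200}) = 0.8721
P_2 = 1/(1+e^{-1.6700}) = 0.8416
E[score] = 0.8721 + 0.8416 = 1.7137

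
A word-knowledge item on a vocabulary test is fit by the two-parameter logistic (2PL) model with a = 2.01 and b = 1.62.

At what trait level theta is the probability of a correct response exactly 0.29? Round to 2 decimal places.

1.17

P(theta) = 1 / (1 + exp(−a(theta − b)))
logit = ln(0.2900/0.7100) = -0.8954
theta = b + logit/(a) = 1.62 + (-0.8954)/2.0100 = 1.1745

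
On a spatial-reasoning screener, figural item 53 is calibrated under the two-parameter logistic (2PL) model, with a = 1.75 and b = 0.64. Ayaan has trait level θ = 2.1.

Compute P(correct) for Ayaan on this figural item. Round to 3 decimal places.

0.928

P(θ) = 1 / (1 + exp(−a(θ − b)))
Exponent: 1.75 × (2.1 − 0.64) = 2.5550
1/(1 + e^{-2.5550}) = 0.9279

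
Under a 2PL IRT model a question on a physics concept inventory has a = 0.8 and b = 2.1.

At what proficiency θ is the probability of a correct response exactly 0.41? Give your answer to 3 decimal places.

1.645

P(θ) = 1 / (1 + exp(−a(θ − b)))
logit = ln(0.4100/0.5900) = -0.3640
θ = b + logit/(a) = 2.1 + (-0.3640)/0.8000 = 1.6450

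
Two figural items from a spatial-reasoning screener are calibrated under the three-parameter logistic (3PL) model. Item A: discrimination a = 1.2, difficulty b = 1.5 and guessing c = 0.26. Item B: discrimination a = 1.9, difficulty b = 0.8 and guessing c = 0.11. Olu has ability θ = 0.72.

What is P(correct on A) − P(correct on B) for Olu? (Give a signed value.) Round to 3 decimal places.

P(θ) = c + (1 − c) · 1 / (1 + exp(−a(θ − b)))
P_A = 0.4685
P_B = 0.5212
P_A − P_B = -0.0528

-0.053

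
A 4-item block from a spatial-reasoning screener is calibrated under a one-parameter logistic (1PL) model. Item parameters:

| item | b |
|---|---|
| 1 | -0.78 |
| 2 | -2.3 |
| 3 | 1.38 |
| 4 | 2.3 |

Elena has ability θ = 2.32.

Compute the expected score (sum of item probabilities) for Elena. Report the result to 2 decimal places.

3.17

P(θ) = 1 / (1 + exp(−(θ − b)))
P_1 = 1/(1+e^{-3.1000}) = 0.9569
P_2 = 1/(1+e^{-4.6200}) = 0.9902
P_3 = 1/(1+e^{-0.9400}) = 0.7191
P_4 = 1/(1+e^{-0.0200}) = 0.5050
E[score] = 0.9569 + 0.9902 + 0.7191 + 0.5050 = 3.1712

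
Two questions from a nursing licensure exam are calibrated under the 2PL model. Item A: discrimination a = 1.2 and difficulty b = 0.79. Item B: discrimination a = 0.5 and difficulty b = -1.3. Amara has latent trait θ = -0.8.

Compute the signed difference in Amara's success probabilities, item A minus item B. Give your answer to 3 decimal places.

-0.433

P(θ) = 1 / (1 + exp(−a(θ − b)))
P_A = 0.1292
P_B = 0.5622
P_A − P_B = -0.4330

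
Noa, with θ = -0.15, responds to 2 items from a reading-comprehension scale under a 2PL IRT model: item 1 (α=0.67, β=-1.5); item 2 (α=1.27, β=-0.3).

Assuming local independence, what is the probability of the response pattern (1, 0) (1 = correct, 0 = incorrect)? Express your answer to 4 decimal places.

0.3221

P(θ) = 1 / (1 + exp(−α(θ − β)))
P_1 = 1/(1+e^{-0.9045}) = 0.7119
P_2 = 1/(1+e^{-0.1905}) = 0.5475
L = P_1 × (1−P_2) = 0.7119 × 0.4525 = 0.32214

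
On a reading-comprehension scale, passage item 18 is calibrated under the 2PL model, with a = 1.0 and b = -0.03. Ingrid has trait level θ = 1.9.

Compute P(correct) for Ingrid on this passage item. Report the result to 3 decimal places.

P(θ) = 1 / (1 + exp(−a(θ − b)))
Exponent: 1.0 × (1.9 − (-0.03)) = 1.9300
1/(1 + e^{-1.9300}) = 0.8732

0.873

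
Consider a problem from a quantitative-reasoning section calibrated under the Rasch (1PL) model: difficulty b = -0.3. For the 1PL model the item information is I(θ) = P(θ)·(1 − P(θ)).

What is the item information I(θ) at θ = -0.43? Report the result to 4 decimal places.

P = 1/(1+e^{0.1300}) = 0.4675
P(1−P) = 0.4675 × 0.5325 = 0.2489
I = P(1−P) = 0.24895

0.2489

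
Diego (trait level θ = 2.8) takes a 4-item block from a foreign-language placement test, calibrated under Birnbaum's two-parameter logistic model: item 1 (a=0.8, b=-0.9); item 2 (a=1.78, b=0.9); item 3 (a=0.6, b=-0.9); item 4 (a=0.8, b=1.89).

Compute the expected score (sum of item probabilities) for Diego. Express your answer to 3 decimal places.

P(θ) = 1 / (1 + exp(−a(θ − b)))
P_1 = 1/(1+e^{-2.9600}) = 0.9507
P_2 = 1/(1+e^{-3.3820}) = 0.9671
P_3 = 1/(1+e^{-2.2200}) = 0.9020
P_4 = 1/(1+e^{-0.7280}) = 0.6744
E[score] = 0.9507 + 0.9671 + 0.9020 + 0.6744 = 3.4943

3.494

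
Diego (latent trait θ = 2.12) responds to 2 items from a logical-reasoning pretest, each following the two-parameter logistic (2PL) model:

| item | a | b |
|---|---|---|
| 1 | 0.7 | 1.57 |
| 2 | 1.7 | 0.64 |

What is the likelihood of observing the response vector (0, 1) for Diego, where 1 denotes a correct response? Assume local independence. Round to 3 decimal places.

0.375

P(θ) = 1 / (1 + exp(−a(θ − b)))
P_1 = 1/(1+e^{-0.3850}) = 0.5951
P_2 = 1/(1+e^{-2.5160}) = 0.9253
L = (1−P_1) × P_2 = 0.4049 × 0.9253 = 0.37466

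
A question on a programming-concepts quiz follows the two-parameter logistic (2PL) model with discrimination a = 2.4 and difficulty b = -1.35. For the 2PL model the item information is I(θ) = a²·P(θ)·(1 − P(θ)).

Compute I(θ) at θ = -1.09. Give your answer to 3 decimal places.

1.308

P = 1/(1+e^{-0.6240}) = 0.6511
P(1−P) = 0.6511 × 0.3489 = 0.2272
I = a² × P(1−P) = 2.4² × 0.2272 = 1.30844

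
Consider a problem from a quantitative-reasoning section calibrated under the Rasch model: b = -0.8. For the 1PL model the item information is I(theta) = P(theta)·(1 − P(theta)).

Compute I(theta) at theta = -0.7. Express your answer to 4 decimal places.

0.2494

P = 1/(1+e^{-0.1000}) = 0.5250
P(1−P) = 0.5250 × 0.4750 = 0.2494
I = P(1−P) = 0.24938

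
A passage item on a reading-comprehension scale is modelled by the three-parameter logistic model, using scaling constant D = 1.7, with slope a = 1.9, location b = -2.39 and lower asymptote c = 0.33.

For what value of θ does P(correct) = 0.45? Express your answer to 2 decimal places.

P(θ) = c + (1 − c) · 1 / (1 + exp(−D·a(θ − b)))
Remove guessing floor: (0.45 − 0.33)/(1 − 0.33) = 0.1791
logit = ln(0.1791/0.8209) = -1.5224
θ = b + logit/(1.7·a) = -2.39 + (-1.5224)/3.2300 = -2.8613

-2.86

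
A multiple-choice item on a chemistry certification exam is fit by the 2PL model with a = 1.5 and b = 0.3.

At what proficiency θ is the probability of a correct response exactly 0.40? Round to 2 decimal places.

P(θ) = 1 / (1 + exp(−a(θ − b)))
logit = ln(0.4000/0.6000) = -0.4055
θ = b + logit/(a) = 0.3 + (-0.4055)/1.5000 = 0.0297

0.03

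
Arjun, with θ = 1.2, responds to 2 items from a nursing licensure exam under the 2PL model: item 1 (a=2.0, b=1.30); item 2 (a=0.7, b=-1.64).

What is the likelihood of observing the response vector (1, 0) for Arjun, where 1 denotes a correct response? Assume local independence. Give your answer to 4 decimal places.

P(θ) = 1 / (1 + exp(−a(θ − b)))
P_1 = 1/(1+e^{0.2000}) = 0.4502
P_2 = 1/(1+e^{-1.9880}) = 0.8795
L = P_1 × (1−P_2) = 0.4502 × 0.1205 = 0.05423

0.0542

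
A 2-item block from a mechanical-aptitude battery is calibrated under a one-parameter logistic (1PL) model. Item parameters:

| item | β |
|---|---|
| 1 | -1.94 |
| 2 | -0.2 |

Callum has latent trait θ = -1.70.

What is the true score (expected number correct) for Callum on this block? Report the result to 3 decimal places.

0.742

P(θ) = 1 / (1 + exp(−(θ − β)))
P_1 = 1/(1+e^{-0.2400}) = 0.5597
P_2 = 1/(1+e^{1.5000}) = 0.1824
E[score] = 0.5597 + 0.1824 = 0.7421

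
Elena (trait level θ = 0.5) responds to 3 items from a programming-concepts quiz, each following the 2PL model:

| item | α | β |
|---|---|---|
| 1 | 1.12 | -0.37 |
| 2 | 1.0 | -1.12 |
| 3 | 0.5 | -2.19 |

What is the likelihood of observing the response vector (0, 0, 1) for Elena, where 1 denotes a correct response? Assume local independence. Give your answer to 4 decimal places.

0.0359

P(θ) = 1 / (1 + exp(−α(θ − β)))
P_1 = 1/(1+e^{-0.9744}) = 0.7260
P_2 = 1/(1+e^{-1.6200}) = 0.8348
P_3 = 1/(1+e^{-1.3450}) = 0.7933
L = (1−P_1) × (1−P_2) × P_3 = 0.2740 × 0.1652 × 0.7933 = 0.03591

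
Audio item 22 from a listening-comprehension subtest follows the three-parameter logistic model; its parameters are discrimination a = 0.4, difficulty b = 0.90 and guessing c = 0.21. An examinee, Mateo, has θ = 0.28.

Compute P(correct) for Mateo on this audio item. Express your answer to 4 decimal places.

P(θ) = c + (1 − c) · 1 / (1 + exp(−a(θ − b)))
Exponent: 0.4 × (0.28 − 0.90) = -0.2480
1/(1 + e^{0.2480}) = 0.4383
P = 0.21 + 0.79 × 0.4383 = 0.5563

0.5563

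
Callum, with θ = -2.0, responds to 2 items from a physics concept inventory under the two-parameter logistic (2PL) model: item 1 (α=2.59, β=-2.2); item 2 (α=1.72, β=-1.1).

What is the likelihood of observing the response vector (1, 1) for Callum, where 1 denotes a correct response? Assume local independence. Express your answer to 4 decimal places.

P(θ) = 1 / (1 + exp(−α(θ − β)))
P_1 = 1/(1+e^{-0.5180}) = 0.6267
P_2 = 1/(1+e^{1.5480}) = 0.1754
L = P_1 × P_2 = 0.6267 × 0.1754 = 0.10990

0.1099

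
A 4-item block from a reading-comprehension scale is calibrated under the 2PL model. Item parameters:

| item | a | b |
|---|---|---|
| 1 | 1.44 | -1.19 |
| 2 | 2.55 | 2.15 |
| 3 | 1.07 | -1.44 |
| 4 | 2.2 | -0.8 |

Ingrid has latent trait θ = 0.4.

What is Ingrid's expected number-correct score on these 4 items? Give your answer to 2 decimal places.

2.73

P(θ) = 1 / (1 + exp(−a(θ − b)))
P_1 = 1/(1+e^{-2.2896}) = 0.9080
P_2 = 1/(1+e^{4.4625}) = 0.0114
P_3 = 1/(1+e^{-1.9688}) = 0.8775
P_4 = 1/(1+e^{-2.6400}) = 0.9334
E[score] = 0.9080 + 0.0114 + 0.8775 + 0.9334 = 2.7303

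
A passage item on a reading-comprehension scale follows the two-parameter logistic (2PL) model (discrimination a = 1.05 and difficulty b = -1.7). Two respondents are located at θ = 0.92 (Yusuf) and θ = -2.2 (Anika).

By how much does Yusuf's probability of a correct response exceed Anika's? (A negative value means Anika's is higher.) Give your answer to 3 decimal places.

P(θ) = 1 / (1 + exp(−a(θ − b)))
P(Yusuf) = 0.9400  [exponent 2.7510]
P(Anika) = 0.3717  [exponent -0.5250]
Difference = 0.9400 − 0.3717 = 0.5683

0.568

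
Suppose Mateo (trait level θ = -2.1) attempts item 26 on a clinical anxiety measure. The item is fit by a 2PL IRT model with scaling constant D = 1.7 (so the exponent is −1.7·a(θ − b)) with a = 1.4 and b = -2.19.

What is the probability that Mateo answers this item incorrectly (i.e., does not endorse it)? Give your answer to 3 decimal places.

0.447

P(θ) = 1 / (1 + exp(−D·a(θ − b)))
Exponent: 1.7 × 1.4 × (-2.1 − (-2.19)) = 0.2142
1/(1 + e^{-0.2142}) = 0.5533
P = 0.5533
P(incorrect) = 1 − 0.5533 = 0.4467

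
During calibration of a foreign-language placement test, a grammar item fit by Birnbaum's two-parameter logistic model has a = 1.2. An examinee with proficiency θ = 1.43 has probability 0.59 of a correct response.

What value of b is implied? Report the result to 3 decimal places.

1.127

P(θ) = 1 / (1 + exp(−a(θ − b)))
logit(0.59) = ln(0.59/0.41) = 0.3640
b = θ − logit/(a) = 1.43 − 0.3640/1.2000 = 1.1267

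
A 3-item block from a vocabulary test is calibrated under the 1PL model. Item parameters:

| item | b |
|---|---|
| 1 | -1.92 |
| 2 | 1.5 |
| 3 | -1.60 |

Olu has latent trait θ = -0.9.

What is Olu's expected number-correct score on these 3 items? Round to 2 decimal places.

1.49

P(θ) = 1 / (1 + exp(−(θ − b)))
P_1 = 1/(1+e^{-1.0200}) = 0.7350
P_2 = 1/(1+e^{2.4000}) = 0.0832
P_3 = 1/(1+e^{-0.7000}) = 0.6682
E[score] = 0.7350 + 0.0832 + 0.6682 = 1.4863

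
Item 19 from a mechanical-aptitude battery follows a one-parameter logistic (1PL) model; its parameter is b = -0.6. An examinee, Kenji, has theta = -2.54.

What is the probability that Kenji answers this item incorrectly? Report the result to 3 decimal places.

P(theta) = 1 / (1 + exp(−(theta − b)))
Exponent: (-2.54 − (-0.6)) = -1.9400
1/(1 + e^{1.9400}) = 0.1256
P = 0.1256
P(incorrect) = 1 − 0.1256 = 0.8744

0.874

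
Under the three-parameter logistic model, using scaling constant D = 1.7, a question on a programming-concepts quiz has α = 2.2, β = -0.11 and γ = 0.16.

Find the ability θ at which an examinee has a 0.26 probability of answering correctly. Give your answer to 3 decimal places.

-0.645

P(θ) = γ + (1 − γ) · 1 / (1 + exp(−D·α(θ − β)))
Remove guessing floor: (0.26 − 0.16)/(1 − 0.16) = 0.1190
logit = ln(0.1190/0.8810) = -2.0015
θ = β + logit/(1.7·α) = -0.11 + (-2.0015)/3.7400 = -0.6452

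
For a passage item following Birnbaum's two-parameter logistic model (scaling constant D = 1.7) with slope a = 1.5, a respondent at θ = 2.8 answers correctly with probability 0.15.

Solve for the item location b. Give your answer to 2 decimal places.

P(θ) = 1 / (1 + exp(−D·a(θ − b)))
logit(0.15) = ln(0.15/0.85) = -1.7346
b = θ − logit/(1.7·a) = 2.8 − (-1.7346)/2.5500 = 3.4802

3.48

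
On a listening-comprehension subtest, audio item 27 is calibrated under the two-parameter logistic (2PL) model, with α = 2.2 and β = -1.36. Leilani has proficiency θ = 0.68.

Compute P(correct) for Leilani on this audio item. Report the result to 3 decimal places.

P(θ) = 1 / (1 + exp(−α(θ − β)))
Exponent: 2.2 × (0.68 − (-1.36)) = 4.4880
1/(1 + e^{-4.4880}) = 0.9889

0.989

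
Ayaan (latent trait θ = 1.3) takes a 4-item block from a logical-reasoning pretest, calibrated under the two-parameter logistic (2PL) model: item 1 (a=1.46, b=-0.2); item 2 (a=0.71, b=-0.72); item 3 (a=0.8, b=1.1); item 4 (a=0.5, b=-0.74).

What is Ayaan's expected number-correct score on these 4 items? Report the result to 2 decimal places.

2.98

P(θ) = 1 / (1 + exp(−a(θ − b)))
P_1 = 1/(1+e^{-2.1900}) = 0.8993
P_2 = 1/(1+e^{-1.4342}) = 0.8076
P_3 = 1/(1+e^{-0.1600}) = 0.5399
P_4 = 1/(1+e^{-1.0200}) = 0.7350
E[score] = 0.8993 + 0.8076 + 0.5399 + 0.7350 = 2.9818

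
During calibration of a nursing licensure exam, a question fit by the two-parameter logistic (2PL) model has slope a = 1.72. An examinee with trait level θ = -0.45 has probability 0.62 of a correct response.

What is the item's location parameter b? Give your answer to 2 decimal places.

P(θ) = 1 / (1 + exp(−a(θ − b)))
logit(0.62) = ln(0.62/0.38) = 0.4895
b = θ − logit/(a) = -0.45 − 0.4895/1.7200 = -0.7346

-0.73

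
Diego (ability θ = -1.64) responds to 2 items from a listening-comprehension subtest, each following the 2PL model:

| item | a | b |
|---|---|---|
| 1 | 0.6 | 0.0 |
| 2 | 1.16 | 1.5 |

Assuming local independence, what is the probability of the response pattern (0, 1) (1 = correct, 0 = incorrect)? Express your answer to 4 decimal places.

P(θ) = 1 / (1 + exp(−a(θ − b)))
P_1 = 1/(1+e^{0.9840}) = 0.2721
P_2 = 1/(1+e^{3.6424}) = 0.0255
L = (1−P_1) × P_2 = 0.7279 × 0.0255 = 0.01858

0.0186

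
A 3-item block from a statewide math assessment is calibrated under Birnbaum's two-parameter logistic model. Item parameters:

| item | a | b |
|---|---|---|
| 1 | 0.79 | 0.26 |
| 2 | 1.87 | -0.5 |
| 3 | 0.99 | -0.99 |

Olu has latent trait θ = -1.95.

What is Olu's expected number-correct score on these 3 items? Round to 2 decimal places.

P(θ) = 1 / (1 + exp(−a(θ − b)))
P_1 = 1/(1+e^{1.7459}) = 0.1486
P_2 = 1/(1+e^{2.7115}) = 0.0623
P_3 = 1/(1+e^{0.9504}) = 0.2788
E[score] = 0.1486 + 0.0623 + 0.2788 = 0.4897

0.49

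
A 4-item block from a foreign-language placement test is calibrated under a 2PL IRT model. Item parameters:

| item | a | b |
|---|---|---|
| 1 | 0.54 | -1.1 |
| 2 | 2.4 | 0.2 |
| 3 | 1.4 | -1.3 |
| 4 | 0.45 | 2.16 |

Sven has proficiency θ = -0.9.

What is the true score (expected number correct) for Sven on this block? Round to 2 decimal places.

1.43

P(θ) = 1 / (1 + exp(−a(θ − b)))
P_1 = 1/(1+e^{-0.1080}) = 0.5270
P_2 = 1/(1+e^{2.6400}) = 0.0666
P_3 = 1/(1+e^{-0.5600}) = 0.6365
P_4 = 1/(1+e^{1.3770}) = 0.2015
E[score] = 0.5270 + 0.0666 + 0.6365 + 0.2015 = 1.4315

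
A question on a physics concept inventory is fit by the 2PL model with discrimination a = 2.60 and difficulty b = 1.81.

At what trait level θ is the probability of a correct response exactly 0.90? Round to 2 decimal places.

P(θ) = 1 / (1 + exp(−a(θ − b)))
logit = ln(0.9000/0.1000) = 2.1972
θ = b + logit/(a) = 1.81 + 2.1972/2.6000 = 2.6551

2.66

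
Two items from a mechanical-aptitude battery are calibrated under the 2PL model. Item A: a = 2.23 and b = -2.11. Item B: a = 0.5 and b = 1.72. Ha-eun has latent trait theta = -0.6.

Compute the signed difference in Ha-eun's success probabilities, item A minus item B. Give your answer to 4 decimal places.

0.7280

P(theta) = 1 / (1 + exp(−a(theta − b)))
P_A = 0.9667
P_B = 0.2387
P_A − P_B = 0.7280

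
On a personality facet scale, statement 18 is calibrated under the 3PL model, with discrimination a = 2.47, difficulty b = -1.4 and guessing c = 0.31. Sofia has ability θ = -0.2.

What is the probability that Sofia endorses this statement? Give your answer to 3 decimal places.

0.966

P(θ) = c + (1 − c) · 1 / (1 + exp(−a(θ − b)))
Exponent: 2.47 × (-0.2 − (-1.4)) = 2.9640
1/(1 + e^{-2.9640}) = 0.9509
P = 0.31 + 0.69 × 0.9509 = 0.9661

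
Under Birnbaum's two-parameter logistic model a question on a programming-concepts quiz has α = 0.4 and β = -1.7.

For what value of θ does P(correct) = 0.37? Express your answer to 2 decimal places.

P(θ) = 1 / (1 + exp(−α(θ − β)))
logit = ln(0.3700/0.6300) = -0.5322
θ = β + logit/(α) = -1.7 + (-0.5322)/0.4000 = -3.0305

-3.03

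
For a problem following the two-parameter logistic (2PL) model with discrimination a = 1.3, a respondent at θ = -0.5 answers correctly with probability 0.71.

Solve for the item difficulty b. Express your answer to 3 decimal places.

-1.189

P(θ) = 1 / (1 + exp(−a(θ − b)))
logit(0.71) = ln(0.71/0.29) = 0.8954
b = θ − logit/(a) = -0.5 − 0.8954/1.3000 = -1.1888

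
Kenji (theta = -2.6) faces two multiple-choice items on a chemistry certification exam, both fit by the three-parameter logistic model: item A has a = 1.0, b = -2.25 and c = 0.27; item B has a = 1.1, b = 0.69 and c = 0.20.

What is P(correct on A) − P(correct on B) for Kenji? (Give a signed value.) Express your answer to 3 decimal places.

P(theta) = c + (1 − c) · 1 / (1 + exp(−a(theta − b)))
P_A = 0.5718
P_B = 0.2209
P_A − P_B = 0.3509

0.351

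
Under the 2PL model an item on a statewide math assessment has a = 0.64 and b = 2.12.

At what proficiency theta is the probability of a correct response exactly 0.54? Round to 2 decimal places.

2.37

P(theta) = 1 / (1 + exp(−a(theta − b)))
logit = ln(0.5400/0.4600) = 0.1603
theta = b + logit/(a) = 2.12 + 0.1603/0.6400 = 2.3705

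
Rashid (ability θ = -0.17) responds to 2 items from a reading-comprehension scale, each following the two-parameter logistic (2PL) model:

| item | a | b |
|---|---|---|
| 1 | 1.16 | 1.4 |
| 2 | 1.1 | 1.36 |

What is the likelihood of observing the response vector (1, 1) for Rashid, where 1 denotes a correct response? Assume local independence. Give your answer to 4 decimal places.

P(θ) = 1 / (1 + exp(−a(θ − b)))
P_1 = 1/(1+e^{1.8212}) = 0.1393
P_2 = 1/(1+e^{1.6830}) = 0.1567
L = P_1 × P_2 = 0.1393 × 0.1567 = 0.02183

0.0218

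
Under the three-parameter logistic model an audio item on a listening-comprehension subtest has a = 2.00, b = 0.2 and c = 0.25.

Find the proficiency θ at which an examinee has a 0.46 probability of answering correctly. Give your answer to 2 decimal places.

P(θ) = c + (1 − c) · 1 / (1 + exp(−a(θ − b)))
Remove guessing floor: (0.46 − 0.25)/(1 − 0.25) = 0.2800
logit = ln(0.2800/0.7200) = -0.9445
θ = b + logit/(a) = 0.2 + (-0.9445)/2.0000 = -0.2722

-0.27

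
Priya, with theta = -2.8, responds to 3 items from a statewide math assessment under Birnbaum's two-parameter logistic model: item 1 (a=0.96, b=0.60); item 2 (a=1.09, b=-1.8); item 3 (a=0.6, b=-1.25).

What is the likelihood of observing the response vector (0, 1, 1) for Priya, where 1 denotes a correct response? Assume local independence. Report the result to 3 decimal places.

P(theta) = 1 / (1 + exp(−a(theta − b)))
P_1 = 1/(1+e^{3.2640}) = 0.0368
P_2 = 1/(1+e^{1.0900}) = 0.2516
P_3 = 1/(1+e^{0.9300}) = 0.2829
L = (1−P_1) × P_2 × P_3 = 0.9632 × 0.2516 × 0.2829 = 0.06857

0.069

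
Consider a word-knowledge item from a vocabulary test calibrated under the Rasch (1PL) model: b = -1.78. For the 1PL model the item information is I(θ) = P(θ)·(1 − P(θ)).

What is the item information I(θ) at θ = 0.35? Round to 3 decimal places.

0.095

P = 1/(1+e^{-2.1300}) = 0.8938
P(1−P) = 0.8938 × 0.1062 = 0.0949
I = P(1−P) = 0.09493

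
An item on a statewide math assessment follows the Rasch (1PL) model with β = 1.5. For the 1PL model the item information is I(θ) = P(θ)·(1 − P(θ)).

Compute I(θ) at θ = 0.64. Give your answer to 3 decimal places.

P = 1/(1+e^{0.8600}) = 0.2973
P(1−P) = 0.2973 × 0.7027 = 0.2089
I = P(1−P) = 0.20893

0.209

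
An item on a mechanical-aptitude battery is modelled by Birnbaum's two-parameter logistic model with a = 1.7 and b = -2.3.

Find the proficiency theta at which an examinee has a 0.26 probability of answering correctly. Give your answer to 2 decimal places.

-2.92

P(theta) = 1 / (1 + exp(−a(theta − b)))
logit = ln(0.2600/0.7400) = -1.0460
theta = b + logit/(a) = -2.3 + (-1.0460)/1.7000 = -2.9153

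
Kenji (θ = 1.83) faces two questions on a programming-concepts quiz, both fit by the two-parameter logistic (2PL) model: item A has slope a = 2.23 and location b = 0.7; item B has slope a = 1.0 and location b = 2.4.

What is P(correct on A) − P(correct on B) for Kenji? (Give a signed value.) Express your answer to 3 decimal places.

P(θ) = 1 / (1 + exp(−a(θ − b)))
P_A = 0.9255
P_B = 0.3612
P_A − P_B = 0.5643

0.564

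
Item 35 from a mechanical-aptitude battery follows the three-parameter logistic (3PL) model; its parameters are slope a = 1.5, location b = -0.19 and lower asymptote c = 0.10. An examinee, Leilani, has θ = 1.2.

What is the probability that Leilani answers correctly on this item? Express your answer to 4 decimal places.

0.9005

P(θ) = c + (1 − c) · 1 / (1 + exp(−a(θ − b)))
Exponent: 1.5 × (1.2 − (-0.19)) = 2.0850
1/(1 + e^{-2.0850}) = 0.8894
P = 0.10 + 0.90 × 0.8894 = 0.9005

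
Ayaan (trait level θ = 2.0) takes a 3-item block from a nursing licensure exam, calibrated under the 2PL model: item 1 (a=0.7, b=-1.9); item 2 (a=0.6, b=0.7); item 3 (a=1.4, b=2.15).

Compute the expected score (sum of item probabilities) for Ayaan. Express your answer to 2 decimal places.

P(θ) = 1 / (1 + exp(−a(θ − b)))
P_1 = 1/(1+e^{-2.7300}) = 0.9388
P_2 = 1/(1+e^{-0.7800}) = 0.6857
P_3 = 1/(1+e^{0.2100}) = 0.4477
E[score] = 0.9388 + 0.6857 + 0.4477 = 2.0721

2.07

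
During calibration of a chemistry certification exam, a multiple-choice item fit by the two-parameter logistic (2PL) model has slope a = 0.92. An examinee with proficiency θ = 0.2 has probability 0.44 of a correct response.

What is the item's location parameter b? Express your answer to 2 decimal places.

0.46

P(θ) = 1 / (1 + exp(−a(θ − b)))
logit(0.44) = ln(0.44/0.56) = -0.2412
b = θ − logit/(a) = 0.2 − (-0.2412)/0.9200 = 0.4621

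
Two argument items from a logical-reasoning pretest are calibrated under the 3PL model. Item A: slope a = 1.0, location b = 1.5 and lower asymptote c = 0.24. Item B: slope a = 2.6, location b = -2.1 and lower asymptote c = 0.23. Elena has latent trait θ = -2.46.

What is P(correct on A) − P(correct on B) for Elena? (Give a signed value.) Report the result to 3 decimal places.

-0.193

P(θ) = c + (1 − c) · 1 / (1 + exp(−a(θ − b)))
P_A = 0.2542
P_B = 0.4469
P_A − P_B = -0.1927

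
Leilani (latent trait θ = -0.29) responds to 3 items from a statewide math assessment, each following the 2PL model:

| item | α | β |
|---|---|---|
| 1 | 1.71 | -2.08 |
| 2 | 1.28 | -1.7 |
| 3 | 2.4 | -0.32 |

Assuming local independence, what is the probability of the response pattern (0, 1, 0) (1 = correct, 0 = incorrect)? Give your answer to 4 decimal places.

0.0185

P(θ) = 1 / (1 + exp(−α(θ − β)))
P_1 = 1/(1+e^{-3.0609}) = 0.9553
P_2 = 1/(1+e^{-1.8048}) = 0.8587
P_3 = 1/(1+e^{-0.0720}) = 0.5180
L = (1−P_1) × P_2 × (1−P_3) = 0.0447 × 0.8587 × 0.4820 = 0.01852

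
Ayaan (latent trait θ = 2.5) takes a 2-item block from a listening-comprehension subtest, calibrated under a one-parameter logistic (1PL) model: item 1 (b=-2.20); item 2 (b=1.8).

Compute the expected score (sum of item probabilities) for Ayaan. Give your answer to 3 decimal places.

1.659

P(θ) = 1 / (1 + exp(−(θ − b)))
P_1 = 1/(1+e^{-4.7000}) = 0.9910
P_2 = 1/(1+e^{-0.7000}) = 0.6682
E[score] = 0.9910 + 0.6682 = 1.6592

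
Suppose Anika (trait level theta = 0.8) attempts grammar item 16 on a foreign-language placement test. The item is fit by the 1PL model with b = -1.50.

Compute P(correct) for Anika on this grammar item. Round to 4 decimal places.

P(theta) = 1 / (1 + exp(−(theta − b)))
Exponent: (0.8 − (-1.50)) = 2.3000
1/(1 + e^{-2.3000}) = 0.9089
P = 0.9089

0.9089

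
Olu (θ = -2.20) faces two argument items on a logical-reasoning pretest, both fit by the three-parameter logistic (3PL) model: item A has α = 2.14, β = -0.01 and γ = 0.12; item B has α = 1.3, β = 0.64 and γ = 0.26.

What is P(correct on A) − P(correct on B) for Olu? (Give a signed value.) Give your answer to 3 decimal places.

P(θ) = γ + (1 − γ) · 1 / (1 + exp(−α(θ − β)))
P_A = 0.1280
P_B = 0.2780
P_A − P_B = -0.1500

-0.150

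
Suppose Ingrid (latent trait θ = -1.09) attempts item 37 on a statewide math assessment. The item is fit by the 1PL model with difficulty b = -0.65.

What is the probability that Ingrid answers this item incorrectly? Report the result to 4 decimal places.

0.6083

P(θ) = 1 / (1 + exp(−(θ − b)))
Exponent: (-1.09 − (-0.65)) = -0.4400
1/(1 + e^{0.4400}) = 0.3917
P = 0.3917
P(incorrect) = 1 − 0.3917 = 0.6083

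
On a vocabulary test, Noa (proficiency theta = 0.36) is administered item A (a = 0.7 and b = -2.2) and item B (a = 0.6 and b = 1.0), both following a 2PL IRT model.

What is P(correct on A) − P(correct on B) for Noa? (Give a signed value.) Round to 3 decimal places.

P(theta) = 1 / (1 + exp(−a(theta − b)))
P_A = 0.8572
P_B = 0.4052
P_A − P_B = 0.4520

0.452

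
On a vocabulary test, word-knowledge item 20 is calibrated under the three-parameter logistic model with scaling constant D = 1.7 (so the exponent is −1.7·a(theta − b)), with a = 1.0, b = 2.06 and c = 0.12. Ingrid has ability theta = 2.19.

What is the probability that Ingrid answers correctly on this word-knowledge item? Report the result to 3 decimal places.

0.608

P(theta) = c + (1 − c) · 1 / (1 + exp(−D·a(theta − b)))
Exponent: 1.7 × 1.0 × (2.19 − 2.06) = 0.2210
1/(1 + e^{-0.2210}) = 0.5550
P = 0.12 + 0.88 × 0.5550 = 0.6084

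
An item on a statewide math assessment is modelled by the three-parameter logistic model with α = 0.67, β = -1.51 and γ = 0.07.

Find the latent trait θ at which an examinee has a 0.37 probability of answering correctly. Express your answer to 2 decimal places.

P(θ) = γ + (1 − γ) · 1 / (1 + exp(−α(θ − β)))
Remove guessing floor: (0.37 − 0.07)/(1 − 0.07) = 0.3226
logit = ln(0.3226/0.6774) = -0.7419
θ = β + logit/(α) = -1.51 + (-0.7419)/0.6700 = -2.6174

-2.62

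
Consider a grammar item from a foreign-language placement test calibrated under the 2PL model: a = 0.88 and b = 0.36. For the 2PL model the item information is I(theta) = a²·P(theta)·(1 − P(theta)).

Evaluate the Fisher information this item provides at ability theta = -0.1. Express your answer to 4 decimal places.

0.1859

P = 1/(1+e^{0.4048}) = 0.4002
P(1−P) = 0.4002 × 0.5998 = 0.2400
I = a² × P(1−P) = 0.88² × 0.2400 = 0.18588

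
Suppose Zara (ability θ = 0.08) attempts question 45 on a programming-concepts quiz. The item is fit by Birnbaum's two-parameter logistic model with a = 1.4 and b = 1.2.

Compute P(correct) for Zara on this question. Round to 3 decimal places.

P(θ) = 1 / (1 + exp(−a(θ − b)))
Exponent: 1.4 × (0.08 − 1.2) = -1.5680
1/(1 + e^{1.5680}) = 0.1725

0.173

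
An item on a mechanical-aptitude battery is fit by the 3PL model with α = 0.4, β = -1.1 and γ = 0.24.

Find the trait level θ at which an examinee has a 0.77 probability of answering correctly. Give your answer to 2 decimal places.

0.99

P(θ) = γ + (1 − γ) · 1 / (1 + exp(−α(θ − β)))
Remove guessing floor: (0.77 − 0.24)/(1 − 0.24) = 0.6974
logit = ln(0.6974/0.3026) = 0.8348
θ = β + logit/(α) = -1.1 + 0.8348/0.4000 = 0.9870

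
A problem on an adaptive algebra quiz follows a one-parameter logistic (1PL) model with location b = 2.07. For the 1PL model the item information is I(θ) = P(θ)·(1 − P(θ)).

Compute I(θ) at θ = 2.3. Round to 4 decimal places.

P = 1/(1+e^{-0.2300}) = 0.5572
P(1−P) = 0.5572 × 0.4428 = 0.2467
I = P(1−P) = 0.24672

0.2467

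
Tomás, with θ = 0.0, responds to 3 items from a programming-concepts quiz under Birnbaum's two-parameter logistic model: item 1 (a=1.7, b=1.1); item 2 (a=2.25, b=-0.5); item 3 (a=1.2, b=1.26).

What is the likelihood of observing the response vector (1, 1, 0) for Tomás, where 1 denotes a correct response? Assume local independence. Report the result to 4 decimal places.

P(θ) = 1 / (1 + exp(−a(θ − b)))
P_1 = 1/(1+e^{1.8700}) = 0.1335
P_2 = 1/(1+e^{-1.1250}) = 0.7549
P_3 = 1/(1+e^{1.5120}) = 0.1806
L = P_1 × P_2 × (1−P_3) = 0.1335 × 0.7549 × 0.8194 = 0.08260

0.0826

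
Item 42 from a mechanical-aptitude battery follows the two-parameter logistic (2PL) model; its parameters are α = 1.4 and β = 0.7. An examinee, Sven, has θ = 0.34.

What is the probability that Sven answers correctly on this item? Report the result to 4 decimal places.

P(θ) = 1 / (1 + exp(−α(θ − β)))
Exponent: 1.4 × (0.34 − 0.7) = -0.5040
1/(1 + e^{0.5040}) = 0.3766

0.3766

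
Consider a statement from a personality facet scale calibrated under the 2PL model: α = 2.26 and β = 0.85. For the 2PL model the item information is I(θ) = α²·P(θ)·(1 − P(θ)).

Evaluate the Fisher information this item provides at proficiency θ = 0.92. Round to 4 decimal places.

P = 1/(1+e^{-0.1582}) = 0.5395
P(1−P) = 0.5395 × 0.4605 = 0.2484
I = α² × P(1−P) = 2.26² × 0.2484 = 1.26894

1.2689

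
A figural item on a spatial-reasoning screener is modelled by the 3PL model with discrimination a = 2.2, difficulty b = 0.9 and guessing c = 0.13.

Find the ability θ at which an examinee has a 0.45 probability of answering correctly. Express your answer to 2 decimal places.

0.65

P(θ) = c + (1 − c) · 1 / (1 + exp(−a(θ − b)))
Remove guessing floor: (0.45 − 0.13)/(1 − 0.13) = 0.3678
logit = ln(0.3678/0.6322) = -0.5416
θ = b + logit/(a) = 0.9 + (-0.5416)/2.2000 = 0.6538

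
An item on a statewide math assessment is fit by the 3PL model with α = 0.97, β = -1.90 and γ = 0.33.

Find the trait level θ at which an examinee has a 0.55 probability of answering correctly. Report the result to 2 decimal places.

-2.64

P(θ) = γ + (1 − γ) · 1 / (1 + exp(−α(θ − β)))
Remove guessing floor: (0.55 − 0.33)/(1 − 0.33) = 0.3284
logit = ln(0.3284/0.6716) = -0.7156
θ = β + logit/(α) = -1.90 + (-0.7156)/0.9700 = -2.6378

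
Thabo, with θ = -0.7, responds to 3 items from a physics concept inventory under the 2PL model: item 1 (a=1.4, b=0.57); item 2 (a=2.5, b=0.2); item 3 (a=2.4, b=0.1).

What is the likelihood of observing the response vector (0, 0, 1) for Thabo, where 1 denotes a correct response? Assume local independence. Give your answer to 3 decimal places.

P(θ) = 1 / (1 + exp(−a(θ − b)))
P_1 = 1/(1+e^{1.7780}) = 0.1446
P_2 = 1/(1+e^{2.2500}) = 0.0953
P_3 = 1/(1+e^{1.9200}) = 0.1279
L = (1−P_1) × (1−P_2) × P_3 = 0.8554 × 0.9047 × 0.1279 = 0.09895

0.099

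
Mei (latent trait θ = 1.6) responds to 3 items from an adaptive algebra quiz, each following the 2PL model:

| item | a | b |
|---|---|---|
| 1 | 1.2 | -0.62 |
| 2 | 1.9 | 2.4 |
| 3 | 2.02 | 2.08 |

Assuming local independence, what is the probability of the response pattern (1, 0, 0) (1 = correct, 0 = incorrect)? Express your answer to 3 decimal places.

0.556

P(θ) = 1 / (1 + exp(−a(θ − b)))
P_1 = 1/(1+e^{-2.6640}) = 0.9349
P_2 = 1/(1+e^{1.5200}) = 0.1795
P_3 = 1/(1+e^{0.9696}) = 0.2750
L = P_1 × (1−P_2) × (1−P_3) = 0.9349 × 0.8205 × 0.7250 = 0.55617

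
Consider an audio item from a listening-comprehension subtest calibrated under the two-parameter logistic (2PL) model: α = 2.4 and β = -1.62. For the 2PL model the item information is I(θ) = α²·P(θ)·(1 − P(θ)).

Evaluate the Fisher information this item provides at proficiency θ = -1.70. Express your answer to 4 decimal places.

1.4268

P = 1/(1+e^{0.1920}) = 0.4521
P(1−P) = 0.4521 × 0.5479 = 0.2477
I = α² × P(1−P) = 2.4² × 0.2477 = 1.42681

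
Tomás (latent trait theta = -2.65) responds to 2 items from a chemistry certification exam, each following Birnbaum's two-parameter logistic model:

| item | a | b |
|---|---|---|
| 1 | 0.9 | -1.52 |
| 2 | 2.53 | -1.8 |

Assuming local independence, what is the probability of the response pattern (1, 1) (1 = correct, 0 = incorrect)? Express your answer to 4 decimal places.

P(theta) = 1 / (1 + exp(−a(theta − b)))
P_1 = 1/(1+e^{1.0170}) = 0.2656
P_2 = 1/(1+e^{2.1505}) = 0.1043
L = P_1 × P_2 = 0.2656 × 0.1043 = 0.02770

0.0277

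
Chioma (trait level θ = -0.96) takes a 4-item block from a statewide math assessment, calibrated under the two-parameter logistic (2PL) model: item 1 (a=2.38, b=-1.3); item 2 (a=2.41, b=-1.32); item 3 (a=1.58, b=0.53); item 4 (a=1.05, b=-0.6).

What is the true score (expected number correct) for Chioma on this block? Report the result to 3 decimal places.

P(θ) = 1 / (1 + exp(−a(θ − b)))
P_1 = 1/(1+e^{-0.8092}) = 0.6919
P_2 = 1/(1+e^{-0.8676}) = 0.7042
P_3 = 1/(1+e^{2.3542}) = 0.0867
P_4 = 1/(1+e^{0.3780}) = 0.4066
E[score] = 0.6919 + 0.7042 + 0.0867 + 0.4066 = 1.8895

1.890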